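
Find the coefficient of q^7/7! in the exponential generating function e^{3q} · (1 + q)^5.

The EGF product rule gives c_7 = Σ_{k_1+k_2=7} C(7; k_1,k_2) · ∏ g_i(k_i), where e^{3q} gives (3)^k; (1+q)^5 gives the falling factorial (5)_k.
g_1(k) for k = 0…7: 1, 3, 9, 27, 81, 243, 729, 2187.
g_2(k) for k = 0…7: 1, 5, 20, 60, 120, 120, 0, 0.
c_7 = Σ_k C(7,k)·g_1(k)·g_2(7−k) = 21·9·120 + 35·27·120 + 35·81·60 + 21·243·20 + 7·729·5 + 1·2187·1 = 22680 + 113400 + 170100 + 102060 + 25515 + 2187 = 435942.

435942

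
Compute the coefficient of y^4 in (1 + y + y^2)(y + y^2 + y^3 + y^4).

3

(1 + y + y^2) has coefficients 1,1,1 for degrees 0…2.
(y + y^2 + y^3 + y^4) has coefficients 0,1,1,1,1 for degrees 0…4.
[y^4] = 1·1 + 1·1 + 1·1 = 3.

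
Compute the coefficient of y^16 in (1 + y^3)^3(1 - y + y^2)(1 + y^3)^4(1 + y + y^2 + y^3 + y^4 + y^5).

70

(1 + y^3)^3 has coefficients 1,0,0,3,0,0,3,0,0,1 for degrees 0…9.
(1 - y + y^2) has coefficients 1,-1,1,0,0,0,0,0,0,0,0,0,0,0,0,0,0 for degrees 0…16.
Multiplying by (1 + y^3)^4 gives running coefficients 1,-1,1,4,-4,4,6,-6,6,4,-4,4,1,-1,1,0,0 for degrees 0…16.
Finally multiplying by (1 + y + y^2 + y^3 + y^4 + y^5), the product of all factors after the first has coefficients 1,0,1,5,1,5,10,5,10,10,10,10,5,10,5,1,5 for degrees 0…16.
[y^16] = 1·5 + 3·10 + 3·10 + 1·5 = 70.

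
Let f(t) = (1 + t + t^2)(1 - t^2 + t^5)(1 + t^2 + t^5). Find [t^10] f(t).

1

(1 + t + t^2) has coefficients 1,1,1 for degrees 0…2.
(1 - t^2 + t^5) has coefficients 1,0,-1,0,0,1,0,0,0,0,0 for degrees 0…10.
Finally multiplying by (1 + t^2 + t^5), the product of all factors after the first has coefficients 1,0,0,0,-1,2,0,0,0,0,1 for degrees 0…10.
[t^10] = 1·1 + 1·0 + 1·0 = 1.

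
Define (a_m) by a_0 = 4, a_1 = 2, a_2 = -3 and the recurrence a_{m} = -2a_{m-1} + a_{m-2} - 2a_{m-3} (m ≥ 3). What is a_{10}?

-2415

The ordinary generating function has denominator 1 + 2y - y^2 + 2y^3.
Iterating the recurrence: a_0,…,a_{10} = 4, 2, -3, 0, -7, 20, -47, 128, -343, 908, -2415.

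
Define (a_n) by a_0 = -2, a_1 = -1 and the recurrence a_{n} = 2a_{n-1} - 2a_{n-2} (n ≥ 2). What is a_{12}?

The ordinary generating function has denominator 1 - 2y + 2y^2.
Iterating the recurrence: a_0,…,a_{12} = -2, -1, 2, 6, 8, 4, -8, -24, -32, -16, 32, 96, 128.

128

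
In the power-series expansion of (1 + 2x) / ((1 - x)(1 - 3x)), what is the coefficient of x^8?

Partial fractions give a closed form: a_n = (-3/2)·1^n + (5/2)·3^n.
At n = 8: a_8 = 16401.

16401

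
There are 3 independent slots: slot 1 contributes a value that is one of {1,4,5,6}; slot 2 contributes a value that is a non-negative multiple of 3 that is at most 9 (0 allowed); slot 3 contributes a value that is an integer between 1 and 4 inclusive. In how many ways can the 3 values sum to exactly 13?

5

The generating function for the choices is (q + q^4 + q^5 + q^6)·(1 + q^3 + q^6 + q^9)·(q + q^2 + q^3 + q^4); the count is [q^13].
(q + q^4 + q^5 + q^6) has coefficients 0,1,0,0,1,1,1 for degrees 0…6.
(1 + q^3 + q^6 + q^9) has coefficients 1,0,0,1,0,0,1,0,0,1,0,0,0,0 for degrees 0…13.
Finally multiplying by (q + q^2 + q^3 + q^4), the product of all factors after the first has coefficients 0,1,1,1,2,1,1,2,1,1,2,1,1,1 for degrees 0…13.
[q^13] = 1·1 + 1·1 + 1·1 + 1·2 = 5.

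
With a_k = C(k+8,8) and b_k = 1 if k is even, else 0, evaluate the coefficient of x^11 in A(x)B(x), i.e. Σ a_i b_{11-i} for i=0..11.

107788

Write out a_i and b_{11-i} for i = 0,…,11 and sum the products.
Σ = 1·0 + 9·1 + 45·0 + 165·1 + 495·0 + 1287·1 + 3003·0 + 6435·1 + 12870·0 + 24310·1 + 43758·0 + 75582·1 = 107788.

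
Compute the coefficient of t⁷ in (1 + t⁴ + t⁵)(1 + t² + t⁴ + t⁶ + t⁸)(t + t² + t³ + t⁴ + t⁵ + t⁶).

6

(1 + t⁴ + t⁵) has coefficients 1,0,0,0,1,1 for degrees 0…5.
(1 + t² + t⁴ + t⁶ + t⁸) has coefficients 1,0,1,0,1,0,1,0 for degrees 0…7.
Finally multiplying by (t + t² + t³ + t⁴ + t⁵ + t⁶), the product of all factors after the first has coefficients 0,1,1,2,2,3,3,3 for degrees 0…7.
[t⁷] = 1·3 + 1·2 + 1·1 = 6.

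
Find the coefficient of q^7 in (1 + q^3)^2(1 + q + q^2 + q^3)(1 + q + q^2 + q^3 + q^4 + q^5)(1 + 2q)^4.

(1 + q^3)^2 has coefficients 1,0,0,2,0,0,1 for degrees 0…6.
(1 + q + q^2 + q^3) has coefficients 1,1,1,1,0,0,0,0 for degrees 0…7.
Multiplying by (1 + q + q^2 + q^3 + q^4 + q^5) gives running coefficients 1,2,3,4,4,4,3,2 for degrees 0…7.
Finally multiplying by (1 + 2q)^4, the product of all factors after the first has coefficients 1,10,43,108,188,260,307,314 for degrees 0…7.
[q^7] = 1·314 + 2·188 + 1·10 = 700.

700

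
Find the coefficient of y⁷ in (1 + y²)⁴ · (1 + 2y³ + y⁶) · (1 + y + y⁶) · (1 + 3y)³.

737

(1 + y²)⁴ has coefficients 1,0,4,0,6,0,4,0 for degrees 0…7.
(1 + 2y³ + y⁶) has coefficients 1,0,0,2,0,0,1,0 for degrees 0…7.
Multiplying by (1 + y + y⁶) gives running coefficients 1,1,0,2,2,0,2,1 for degrees 0…7.
Finally multiplying by (1 + 3y)³, the product of all factors after the first has coefficients 1,10,36,56,47,72,110,73 for degrees 0…7.
[y⁷] = 1·73 + 4·72 + 6·56 + 4·10 = 737.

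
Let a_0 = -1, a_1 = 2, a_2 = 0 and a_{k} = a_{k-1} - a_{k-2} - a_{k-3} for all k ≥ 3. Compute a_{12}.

-3

The ordinary generating function has denominator 1 - y + y^2 + y^3.
Iterating the recurrence: a_0,…,a_{12} = -1, 2, 0, -1, -3, -2, 2, 7, 7, -2, -16, -21, -3.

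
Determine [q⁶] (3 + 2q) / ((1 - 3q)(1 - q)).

4007

Partial fractions give a closed form: a_n = (11/2)·3^n + (-5/2)·1^n.
At n = 6: a_6 = 4007.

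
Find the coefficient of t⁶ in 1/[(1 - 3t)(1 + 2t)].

463

Partial fractions give a closed form: a_n = (3/5)·3^n + (2/5)·(-2)^n.
At n = 6: a_6 = 463.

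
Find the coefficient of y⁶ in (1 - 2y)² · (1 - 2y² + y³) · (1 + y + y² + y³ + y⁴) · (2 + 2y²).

-2

(1 - 2y)² has coefficients 1,-4,4 for degrees 0…2.
(1 - 2y² + y³) has coefficients 1,0,-2,1,0,0,0 for degrees 0…6.
Multiplying by (1 + y + y² + y³ + y⁴) gives running coefficients 1,1,-1,0,0,-1,-1 for degrees 0…6.
Finally multiplying by (2 + 2y²), the product of all factors after the first has coefficients 2,2,0,2,-2,-2,-2 for degrees 0…6.
[y⁶] = 1·(-2) − 4·(-2) + 4·(-2) = -2.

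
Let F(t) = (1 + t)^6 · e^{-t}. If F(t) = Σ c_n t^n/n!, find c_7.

The EGF product rule gives c_7 = Σ_{k_1+k_2=7} C(7; k_1,k_2) · ∏ g_i(k_i), where (1+t)^6 gives the falling factorial (6)_k; e^{-t} gives (-1)^k.
g_1(k) for k = 0…7: 1, 6, 30, 120, 360, 720, 720, 0.
g_2(k) for k = 0…7: 1, -1, 1, -1, 1, -1, 1, -1.
c_7 = Σ_k C(7,k)·g_1(k)·g_2(7−k) = 1·1·(-1) + 7·6·1 + 21·30·(-1) + 35·120·1 + 35·360·(-1) + 21·720·1 + 7·720·(-1) = −1 + 42 − 630 + 4200 − 12600 + 15120 − 5040 = 1091.

1091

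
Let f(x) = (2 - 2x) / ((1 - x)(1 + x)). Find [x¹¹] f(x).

The denominator gives the recurrence a_n = a_(n−2) for n ≥ 3; the numerator fixes a_0 = 2, a_1 = -2, a_2 = 2.
Iterating: 2, -2, 2, -2, 2, -2, 2, -2, 2, -2, 2, -2, so a_11 = -2.

-2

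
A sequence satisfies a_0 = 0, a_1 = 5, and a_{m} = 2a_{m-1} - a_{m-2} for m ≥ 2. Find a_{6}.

30

The ordinary generating function has denominator 1 - 2y + y^2.
Iterating the recurrence: a_0,…,a_{6} = 0, 5, 10, 15, 20, 25, 30.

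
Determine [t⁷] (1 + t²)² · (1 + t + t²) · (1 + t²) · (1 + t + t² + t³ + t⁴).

17

(1 + t²)² has coefficients 1,0,2,0,1 for degrees 0…4.
(1 + t + t²) has coefficients 1,1,1,0,0,0,0,0 for degrees 0…7.
Multiplying by (1 + t²) gives running coefficients 1,1,2,1,1,0,0,0 for degrees 0…7.
Finally multiplying by (1 + t + t² + t³ + t⁴), the product of all factors after the first has coefficients 1,2,4,5,6,5,4,2 for degrees 0…7.
[t⁷] = 1·2 + 2·5 + 1·5 = 17.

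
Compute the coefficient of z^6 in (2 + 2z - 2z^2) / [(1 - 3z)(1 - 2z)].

The denominator gives the recurrence a_n = 5a_(n−1) − 6a_(n−2) for n ≥ 3; the numerator fixes a_0 = 2, a_1 = 12, a_2 = 46.
Iterating: 2, 12, 46, 158, 514, 1622, 5026, so a_6 = 5026.

5026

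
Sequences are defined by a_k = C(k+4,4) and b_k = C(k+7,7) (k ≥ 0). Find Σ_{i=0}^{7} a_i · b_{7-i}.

50388

This is [x^7] in the product of the two ordinary generating functions.
Σ = 1·3432 + 5·1716 + 15·792 + 35·330 + 70·120 + 126·36 + 210·8 + 330·1 = 50388.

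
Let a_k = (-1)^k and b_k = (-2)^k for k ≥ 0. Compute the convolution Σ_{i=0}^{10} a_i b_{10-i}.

2047

This is [x^10] in the product of the two ordinary generating functions.
Σ = 1·1024 − 1·(-512) + 1·256 − 1·(-128) + 1·64 − 1·(-32) + 1·16 − 1·(-8) + 1·4 − 1·(-2) + 1·1 = 2047.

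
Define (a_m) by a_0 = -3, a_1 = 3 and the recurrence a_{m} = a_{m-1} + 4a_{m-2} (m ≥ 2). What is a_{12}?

The ordinary generating function has denominator 1 - y - 4y^2.
Iterating the recurrence: a_0,…,a_{12} = -3, 3, -9, 3, -33, -21, -153, -237, -849, -1797, -5193, -12381, -33153.

-33153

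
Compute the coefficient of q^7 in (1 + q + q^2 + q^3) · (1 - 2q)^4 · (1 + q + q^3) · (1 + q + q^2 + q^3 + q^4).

(1 + q + q^2 + q^3) has coefficients 1,1,1,1 for degrees 0…3.
(1 - 2q)^4 has coefficients 1,-8,24,-32,16,0,0,0 for degrees 0…7.
Multiplying by (1 + q + q^3) gives running coefficients 1,-7,16,-7,-24,40,-32,16 for degrees 0…7.
Finally multiplying by (1 + q + q^2 + q^3 + q^4), the product of all factors after the first has coefficients 1,-6,10,3,-21,18,-7,-7 for degrees 0…7.
[q^7] = 1·(-7) + 1·(-7) + 1·18 + 1·(-21) = -17.

-17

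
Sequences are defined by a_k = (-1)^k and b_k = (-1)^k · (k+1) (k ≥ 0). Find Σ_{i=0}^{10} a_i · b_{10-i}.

66

This is [x^10] in the product of the two ordinary generating functions.
Σ = 1·11 − 1·(-10) + 1·9 − 1·(-8) + 1·7 − 1·(-6) + 1·5 − 1·(-4) + 1·3 − 1·(-2) + 1·1 = 66.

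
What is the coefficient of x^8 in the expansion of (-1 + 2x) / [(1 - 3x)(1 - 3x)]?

-24057

The denominator gives the recurrence a_n = 6a_(n−1) − 9a_(n−2) for n ≥ 2; the numerator fixes a_0 = -1, a_1 = -4.
Iterating: -1, -4, -15, -54, -189, -648, -2187, -7290, -24057, so a_8 = -24057.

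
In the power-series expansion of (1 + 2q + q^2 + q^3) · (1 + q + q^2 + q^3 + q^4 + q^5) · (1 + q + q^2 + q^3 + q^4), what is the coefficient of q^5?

(1 + 2q + q^2 + q^3) has coefficients 1,2,1,1 for degrees 0…3.
(1 + q + q^2 + q^3 + q^4 + q^5) has coefficients 1,1,1,1,1,1 for degrees 0…5.
Finally multiplying by (1 + q + q^2 + q^3 + q^4), the product of all factors after the first has coefficients 1,2,3,4,5,5 for degrees 0…5.
[q^5] = 1·5 + 2·5 + 1·4 + 1·3 = 22.

22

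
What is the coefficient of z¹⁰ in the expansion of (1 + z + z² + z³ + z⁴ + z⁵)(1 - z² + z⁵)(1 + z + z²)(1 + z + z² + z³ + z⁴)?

8

(1 + z + z² + z³ + z⁴ + z⁵) has coefficients 1,1,1,1,1,1 for degrees 0…5.
(1 - z² + z⁵) has coefficients 1,0,-1,0,0,1,0,0,0,0,0 for degrees 0…10.
Multiplying by (1 + z + z²) gives running coefficients 1,1,0,-1,-1,1,1,1,0,0,0 for degrees 0…10.
Finally multiplying by (1 + z + z² + z³ + z⁴), the product of all factors after the first has coefficients 1,2,2,1,0,0,0,1,2,3,2 for degrees 0…10.
[z¹⁰] = 1·2 + 1·3 + 1·2 + 1·1 + 1·0 + 1·0 = 8.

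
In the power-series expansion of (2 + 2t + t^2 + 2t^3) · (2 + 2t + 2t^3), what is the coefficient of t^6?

(2 + 2t + t^2 + 2t^3) has coefficients 2,2,1,2 for degrees 0…3.
(2 + 2t + 2t^3) has coefficients 2,2,0,2,0,0,0 for degrees 0…6.
[t^6] = 2·0 + 2·0 + 1·0 + 2·2 = 4.

4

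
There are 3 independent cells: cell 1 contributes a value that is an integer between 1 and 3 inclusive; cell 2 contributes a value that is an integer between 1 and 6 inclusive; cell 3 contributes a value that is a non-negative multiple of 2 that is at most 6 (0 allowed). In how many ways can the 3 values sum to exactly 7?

8

The generating function for the choices is (y + y² + y³)·(y + y² + y³ + y⁴ + y⁵ + y⁶)·(1 + y² + y⁴ + y⁶); the count is [y⁷].
(y + y² + y³) has coefficients 0,1,1,1 for degrees 0…3.
(y + y² + y³ + y⁴ + y⁵ + y⁶) has coefficients 0,1,1,1,1,1,1,0 for degrees 0…7.
Finally multiplying by (1 + y² + y⁴ + y⁶), the product of all factors after the first has coefficients 0,1,1,2,2,3,3,3 for degrees 0…7.
[y⁷] = 1·3 + 1·3 + 1·2 = 8.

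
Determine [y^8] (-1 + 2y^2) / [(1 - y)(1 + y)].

The denominator gives the recurrence a_n = a_(n−2) for n ≥ 3; the numerator fixes a_0 = -1, a_1 = 0, a_2 = 1.
Iterating: -1, 0, 1, 0, 1, 0, 1, 0, 1, so a_8 = 1.

1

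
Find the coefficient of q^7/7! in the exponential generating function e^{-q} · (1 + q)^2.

The EGF product rule gives c_7 = Σ_{k_1+k_2=7} C(7; k_1,k_2) · ∏ g_i(k_i), where e^{-q} gives (-1)^k; (1+q)^2 gives the falling factorial (2)_k.
g_1(k) for k = 0…7: 1, -1, 1, -1, 1, -1, 1, -1.
g_2(k) for k = 0…7: 1, 2, 2, 0, 0, 0, 0, 0.
c_7 = Σ_k C(7,k)·g_1(k)·g_2(7−k) = 21·(-1)·2 + 7·1·2 + 1·(-1)·1 = −42 + 14 − 1 = -29.

-29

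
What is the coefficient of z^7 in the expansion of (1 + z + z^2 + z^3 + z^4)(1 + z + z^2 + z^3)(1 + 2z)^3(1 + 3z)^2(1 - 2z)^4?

-276

(1 + z + z^2 + z^3 + z^4) has coefficients 1,1,1,1,1 for degrees 0…4.
(1 + z + z^2 + z^3) has coefficients 1,1,1,1,0,0,0,0 for degrees 0…7.
Multiplying by (1 + 2z)^3 gives running coefficients 1,7,19,27,26,20,8,0 for degrees 0…7.
Multiplying by (1 + 3z)^2 gives running coefficients 1,13,70,204,359,419,362,228 for degrees 0…7.
Finally multiplying by (1 - 2z)^4, the product of all factors after the first has coefficients 1,5,-10,-76,7,411,218,-836 for degrees 0…7.
[z^7] = 1·(-836) + 1·218 + 1·411 + 1·7 + 1·(-76) = -276.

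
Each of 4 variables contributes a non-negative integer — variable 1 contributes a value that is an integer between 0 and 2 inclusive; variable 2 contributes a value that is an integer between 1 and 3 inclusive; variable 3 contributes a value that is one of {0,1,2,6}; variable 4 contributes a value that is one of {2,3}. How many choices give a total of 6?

The generating function for the choices is (1 + t + t²)·(t + t² + t³)·(1 + t + t² + t⁶)·(t² + t³); the count is [t⁶].
(1 + t + t²) has coefficients 1,1,1 for degrees 0…2.
(t + t² + t³) has coefficients 0,1,1,1,0,0,0 for degrees 0…6.
Multiplying by (1 + t + t² + t⁶) gives running coefficients 0,1,2,3,2,1,0 for degrees 0…6.
Finally multiplying by (t² + t³), the product of all factors after the first has coefficients 0,0,0,1,3,5,5 for degrees 0…6.
[t⁶] = 1·5 + 1·5 + 1·3 = 13.

13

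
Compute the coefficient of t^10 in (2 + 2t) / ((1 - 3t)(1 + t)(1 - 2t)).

350198

Partial fractions give a closed form: a_n = (6)·3^n + (-4)·2^n.
At n = 10: a_10 = 350198.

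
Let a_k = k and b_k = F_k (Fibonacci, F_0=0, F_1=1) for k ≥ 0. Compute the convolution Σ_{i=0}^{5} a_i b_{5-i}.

The convolution is the t^5 coefficient of A(t)B(t).
Σ = 0·5 + 1·3 + 2·2 + 3·1 + 4·1 + 5·0 = 14.

14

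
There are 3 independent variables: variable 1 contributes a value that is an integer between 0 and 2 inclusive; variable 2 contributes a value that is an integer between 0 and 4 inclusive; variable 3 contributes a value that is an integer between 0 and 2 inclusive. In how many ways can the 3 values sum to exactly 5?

The generating function for the choices is (1 + q + q²)·(1 + q + q² + q³ + q⁴)·(1 + q + q²); the count is [q⁵].
(1 + q + q²) has coefficients 1,1,1 for degrees 0…2.
(1 + q + q² + q³ + q⁴) has coefficients 1,1,1,1,1,0 for degrees 0…5.
Finally multiplying by (1 + q + q²), the product of all factors after the first has coefficients 1,2,3,3,3,2 for degrees 0…5.
[q⁵] = 1·2 + 1·3 + 1·3 = 8.

8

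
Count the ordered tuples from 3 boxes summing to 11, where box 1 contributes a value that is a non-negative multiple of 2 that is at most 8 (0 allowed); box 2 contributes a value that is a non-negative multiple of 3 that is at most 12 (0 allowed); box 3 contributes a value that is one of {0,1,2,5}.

The generating function for the choices is (1 + x² + x⁴ + x⁶ + x⁸)·(1 + x³ + x⁶ + x⁹ + x¹²)·(1 + x + x² + x⁵); the count is [x¹¹].
(1 + x² + x⁴ + x⁶ + x⁸) has coefficients 1,0,1,0,1,0,1,0,1 for degrees 0…8.
(1 + x³ + x⁶ + x⁹ + x¹²) has coefficients 1,0,0,1,0,0,1,0,0,1,0,0 for degrees 0…11.
Finally multiplying by (1 + x + x² + x⁵), the product of all factors after the first has coefficients 1,1,1,1,1,2,1,1,2,1,1,2 for degrees 0…11.
[x¹¹] = 1·2 + 1·1 + 1·1 + 1·2 + 1·1 = 7.

7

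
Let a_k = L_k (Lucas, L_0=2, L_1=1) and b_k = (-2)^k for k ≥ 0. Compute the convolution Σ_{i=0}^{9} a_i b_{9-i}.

This is [x^9] in the product of the two ordinary generating functions.
Σ = 2·(-512) + 1·256 + 3·(-128) + 4·64 + 7·(-32) + 11·16 + 18·(-8) + 29·4 + 47·(-2) + 76·1 = -990.

-990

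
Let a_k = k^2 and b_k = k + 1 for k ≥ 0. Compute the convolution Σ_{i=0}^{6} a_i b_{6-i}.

196

The convolution is the t^6 coefficient of A(t)B(t).
Σ = 0·7 + 1·6 + 4·5 + 9·4 + 16·3 + 25·2 + 36·1 = 196.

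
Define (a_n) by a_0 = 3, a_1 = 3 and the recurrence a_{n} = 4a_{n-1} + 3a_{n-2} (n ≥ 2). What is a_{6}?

The ordinary generating function has denominator 1 - 4x - 3x^2.
Iterating the recurrence: a_0,…,a_{6} = 3, 3, 21, 93, 435, 2019, 9381.

9381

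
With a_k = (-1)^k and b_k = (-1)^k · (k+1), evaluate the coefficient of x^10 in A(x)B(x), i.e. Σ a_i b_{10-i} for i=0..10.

This is [x^10] in the product of the two ordinary generating functions.
Σ = 1·11 − 1·(-10) + 1·9 − 1·(-8) + 1·7 − 1·(-6) + 1·5 − 1·(-4) + 1·3 − 1·(-2) + 1·1 = 66.

66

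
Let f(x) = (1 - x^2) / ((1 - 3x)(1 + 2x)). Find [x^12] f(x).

The denominator gives the recurrence a_n = a_(n−1) + 6a_(n−2) for n ≥ 3; the numerator fixes a_0 = 1, a_1 = 1, a_2 = 6.
Iterating: 1, 1, 6, 12, 48, 120, 408, 1128, 3576, 10344, 31800, 93864, 284664, so a_12 = 284664.

284664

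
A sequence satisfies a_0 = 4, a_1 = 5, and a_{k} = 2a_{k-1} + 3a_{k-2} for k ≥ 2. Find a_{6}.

1642

The ordinary generating function has denominator 1 - 2y - 3y^2.
Iterating the recurrence: a_0,…,a_{6} = 4, 5, 22, 59, 184, 545, 1642.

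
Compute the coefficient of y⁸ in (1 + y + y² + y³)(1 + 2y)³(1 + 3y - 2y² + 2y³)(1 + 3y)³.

4452

(1 + y + y² + y³) has coefficients 1,1,1,1 for degrees 0…3.
(1 + 2y)³ has coefficients 1,6,12,8,0,0,0,0,0 for degrees 0…8.
Multiplying by (1 + 3y - 2y² + 2y³) gives running coefficients 1,9,28,34,12,8,16,0,0 for degrees 0…8.
Finally multiplying by (1 + 3y)³, the product of all factors after the first has coefficients 1,18,136,556,1317,1790,1330,684,648 for degrees 0…8.
[y⁸] = 1·648 + 1·684 + 1·1330 + 1·1790 = 4452.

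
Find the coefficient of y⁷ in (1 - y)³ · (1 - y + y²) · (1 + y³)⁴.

(1 - y)³ has coefficients 1,-3,3,-1 for degrees 0…3.
(1 - y + y²) has coefficients 1,-1,1,0,0,0,0,0 for degrees 0…7.
Finally multiplying by (1 + y³)⁴, the product of all factors after the first has coefficients 1,-1,1,4,-4,4,6,-6 for degrees 0…7.
[y⁷] = 1·(-6) − 3·6 + 3·4 − 1·(-4) = -8.

-8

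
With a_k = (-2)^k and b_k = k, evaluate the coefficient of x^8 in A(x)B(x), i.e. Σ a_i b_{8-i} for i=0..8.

Write out a_i and b_{8-i} for i = 0,…,8 and sum the products.
Σ = 1·8 − 2·7 + 4·6 − 8·5 + 16·4 − 32·3 + 64·2 − 128·1 + 256·0 = -54.

-54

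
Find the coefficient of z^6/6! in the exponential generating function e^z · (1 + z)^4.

The EGF product rule gives c_6 = Σ_{k_1+k_2=6} C(6; k_1,k_2) · ∏ g_i(k_i), where e^z gives (1)^k; (1+z)^4 gives the falling factorial (4)_k.
g_1(k) for k = 0…6: 1, 1, 1, 1, 1, 1, 1.
g_2(k) for k = 0…6: 1, 4, 12, 24, 24, 0, 0.
c_6 = Σ_k C(6,k)·g_1(k)·g_2(6−k) = 15·1·24 + 20·1·24 + 15·1·12 + 6·1·4 + 1·1·1 = 360 + 480 + 180 + 24 + 1 = 1045.

1045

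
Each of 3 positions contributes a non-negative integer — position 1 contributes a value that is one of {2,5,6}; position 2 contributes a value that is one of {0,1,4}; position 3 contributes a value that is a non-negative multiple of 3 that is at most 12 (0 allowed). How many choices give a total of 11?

The generating function for the choices is (z² + z⁵ + z⁶)·(1 + z + z⁴)·(1 + z³ + z⁶ + z⁹ + z¹²); the count is [z¹¹].
(z² + z⁵ + z⁶) has coefficients 0,0,1,0,0,1,1 for degrees 0…6.
(1 + z + z⁴) has coefficients 1,1,0,0,1,0,0,0,0,0,0,0 for degrees 0…11.
Finally multiplying by (1 + z³ + z⁶ + z⁹ + z¹²), the product of all factors after the first has coefficients 1,1,0,1,2,0,1,2,0,1,2,0 for degrees 0…11.
[z¹¹] = 1·1 + 1·1 + 1·0 = 2.

2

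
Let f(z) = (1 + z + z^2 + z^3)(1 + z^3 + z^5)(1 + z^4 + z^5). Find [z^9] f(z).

(1 + z + z^2 + z^3) has coefficients 1,1,1,1 for degrees 0…3.
(1 + z^3 + z^5) has coefficients 1,0,0,1,0,1,0,0,0,0 for degrees 0…9.
Finally multiplying by (1 + z^4 + z^5), the product of all factors after the first has coefficients 1,0,0,1,1,2,0,1,1,1 for degrees 0…9.
[z^9] = 1·1 + 1·1 + 1·1 + 1·0 = 3.

3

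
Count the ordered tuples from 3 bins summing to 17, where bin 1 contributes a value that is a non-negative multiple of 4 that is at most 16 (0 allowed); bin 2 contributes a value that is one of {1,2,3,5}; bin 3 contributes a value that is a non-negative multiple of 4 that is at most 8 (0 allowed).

The generating function for the choices is (1 + y⁴ + y⁸ + y¹² + y¹⁶)·(y + y² + y³ + y⁵)·(1 + y⁴ + y⁸); the count is [y¹⁷].
(1 + y⁴ + y⁸ + y¹² + y¹⁶) has coefficients 1,0,0,0,1,0,0,0,1,0,0,0,1,0,0,0,1 for degrees 0…16.
(y + y² + y³ + y⁵) has coefficients 0,1,1,1,0,1,0,0,0,0,0,0,0,0,0,0,0,0 for degrees 0…17.
Finally multiplying by (1 + y⁴ + y⁸), the product of all factors after the first has coefficients 0,1,1,1,0,2,1,1,0,2,1,1,0,1,0,0,0,0 for degrees 0…17.
[y¹⁷] = 1·0 + 1·1 + 1·2 + 1·2 + 1·1 = 6.

6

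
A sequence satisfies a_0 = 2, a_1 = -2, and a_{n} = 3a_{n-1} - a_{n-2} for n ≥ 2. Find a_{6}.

The ordinary generating function has denominator 1 - 3y + y^2.
Iterating the recurrence: a_0,…,a_{6} = 2, -2, -8, -22, -58, -152, -398.

-398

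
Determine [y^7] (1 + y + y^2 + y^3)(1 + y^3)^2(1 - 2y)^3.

-9

(1 + y + y^2 + y^3) has coefficients 1,1,1,1 for degrees 0…3.
(1 + y^3)^2 has coefficients 1,0,0,2,0,0,1,0 for degrees 0…7.
Finally multiplying by (1 - 2y)^3, the product of all factors after the first has coefficients 1,-6,12,-6,-12,24,-15,-6 for degrees 0…7.
[y^7] = 1·(-6) + 1·(-15) + 1·24 + 1·(-12) = -9.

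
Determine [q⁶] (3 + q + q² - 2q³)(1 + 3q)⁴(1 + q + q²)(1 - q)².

-429

(3 + q + q² - 2q³) has coefficients 3,1,1,-2 for degrees 0…3.
(1 + 3q)⁴ has coefficients 1,12,54,108,81,0,0 for degrees 0…6.
Multiplying by (1 + q + q²) gives running coefficients 1,13,67,174,243,189,81 for degrees 0…6.
Finally multiplying by (1 - q)², the product of all factors after the first has coefficients 1,11,42,53,-38,-123,-54 for degrees 0…6.
[q⁶] = 3·(-54) + 1·(-123) + 1·(-38) − 2·53 = -429.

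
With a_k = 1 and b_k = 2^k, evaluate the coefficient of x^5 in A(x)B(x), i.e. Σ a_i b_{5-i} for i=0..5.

63

Write out a_i and b_{5-i} for i = 0,…,5 and sum the products.
Σ = 1·32 + 1·16 + 1·8 + 1·4 + 1·2 + 1·1 = 63.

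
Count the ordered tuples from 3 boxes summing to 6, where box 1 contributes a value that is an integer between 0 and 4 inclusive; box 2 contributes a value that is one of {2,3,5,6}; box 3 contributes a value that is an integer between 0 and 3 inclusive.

11

The generating function for the choices is (1 + z + z^2 + z^3 + z^4)·(z^2 + z^3 + z^5 + z^6)·(1 + z + z^2 + z^3); the count is [z^6].
(1 + z + z^2 + z^3 + z^4) has coefficients 1,1,1,1,1 for degrees 0…4.
(z^2 + z^3 + z^5 + z^6) has coefficients 0,0,1,1,0,1,1 for degrees 0…6.
Finally multiplying by (1 + z + z^2 + z^3), the product of all factors after the first has coefficients 0,0,1,2,2,3,3 for degrees 0…6.
[z^6] = 1·3 + 1·3 + 1·2 + 1·2 + 1·1 = 11.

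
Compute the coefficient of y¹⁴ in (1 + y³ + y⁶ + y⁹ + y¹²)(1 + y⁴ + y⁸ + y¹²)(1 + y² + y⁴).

(1 + y³ + y⁶ + y⁹ + y¹²) has coefficients 1,0,0,1,0,0,1,0,0,1,0,0,1 for degrees 0…12.
(1 + y⁴ + y⁸ + y¹²) has coefficients 1,0,0,0,1,0,0,0,1,0,0,0,1,0,0 for degrees 0…14.
Finally multiplying by (1 + y² + y⁴), the product of all factors after the first has coefficients 1,0,1,0,2,0,1,0,2,0,1,0,2,0,1 for degrees 0…14.
[y¹⁴] = 1·1 + 1·0 + 1·2 + 1·0 + 1·1 = 4.

4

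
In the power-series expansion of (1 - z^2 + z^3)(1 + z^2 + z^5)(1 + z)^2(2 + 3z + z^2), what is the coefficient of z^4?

(1 - z^2 + z^3) has coefficients 1,0,-1,1 for degrees 0…3.
(1 + z^2 + z^5) has coefficients 1,0,1,0,0 for degrees 0…4.
Multiplying by (1 + z)^2 gives running coefficients 1,2,2,2,1 for degrees 0…4.
Finally multiplying by (2 + 3z + z^2), the product of all factors after the first has coefficients 2,7,11,12,10 for degrees 0…4.
[z^4] = 1·10 − 1·11 + 1·7 = 6.

6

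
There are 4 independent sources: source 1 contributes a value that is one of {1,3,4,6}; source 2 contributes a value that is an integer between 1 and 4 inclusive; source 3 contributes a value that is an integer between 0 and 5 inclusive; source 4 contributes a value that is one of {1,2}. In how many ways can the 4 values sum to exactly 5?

The generating function for the choices is (x + x^3 + x^4 + x^6)·(x + x^2 + x^3 + x^4)·(1 + x + x^2 + x^3 + x^4 + x^5)·(x + x^2); the count is [x^5].
(x + x^3 + x^4 + x^6) has coefficients 0,1,0,1,1,0 for degrees 0…5.
(x + x^2 + x^3 + x^4) has coefficients 0,1,1,1,1,0 for degrees 0…5.
Multiplying by (1 + x + x^2 + x^3 + x^4 + x^5) gives running coefficients 0,1,2,3,4,4 for degrees 0…5.
Finally multiplying by (x + x^2), the product of all factors after the first has coefficients 0,0,1,3,5,7 for degrees 0…5.
[x^5] = 1·5 + 1·1 + 1·0 = 6.

6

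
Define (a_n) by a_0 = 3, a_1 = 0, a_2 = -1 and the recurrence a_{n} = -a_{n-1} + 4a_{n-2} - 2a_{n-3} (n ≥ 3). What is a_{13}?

-43719

The ordinary generating function has denominator 1 + y - 4y^2 + 2y^3.
Iterating the recurrence: a_0,…,a_{13} = 3, 0, -1, -5, 1, -19, 33, -111, 281, -791, 2137, -5863, 15993, -43719.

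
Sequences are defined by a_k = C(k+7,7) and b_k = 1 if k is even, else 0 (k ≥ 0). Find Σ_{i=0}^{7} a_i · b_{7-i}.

Write out a_i and b_{7-i} for i = 0,…,7 and sum the products.
Σ = 1·0 + 8·1 + 36·0 + 120·1 + 330·0 + 792·1 + 1716·0 + 3432·1 = 4352.

4352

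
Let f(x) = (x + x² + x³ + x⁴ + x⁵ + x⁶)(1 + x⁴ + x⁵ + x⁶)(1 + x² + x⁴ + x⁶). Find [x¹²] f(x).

(x + x² + x³ + x⁴ + x⁵ + x⁶) has coefficients 0,1,1,1,1,1,1 for degrees 0…6.
(1 + x⁴ + x⁵ + x⁶) has coefficients 1,0,0,0,1,1,1,0,0,0,0,0,0 for degrees 0…12.
Finally multiplying by (1 + x² + x⁴ + x⁶), the product of all factors after the first has coefficients 1,0,1,0,2,1,3,1,2,1,2,1,1 for degrees 0…12.
[x¹²] = 1·1 + 1·2 + 1·1 + 1·2 + 1·1 + 1·3 = 10.

10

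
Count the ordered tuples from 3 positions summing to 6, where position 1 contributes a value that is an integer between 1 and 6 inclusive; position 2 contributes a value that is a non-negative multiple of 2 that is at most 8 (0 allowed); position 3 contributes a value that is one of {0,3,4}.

The generating function for the choices is (z + z^2 + z^3 + z^4 + z^5 + z^6)·(1 + z^2 + z^4 + z^6 + z^8)·(1 + z^3 + z^4); the count is [z^6].
(z + z^2 + z^3 + z^4 + z^5 + z^6) has coefficients 0,1,1,1,1,1,1 for degrees 0…6.
(1 + z^2 + z^4 + z^6 + z^8) has coefficients 1,0,1,0,1,0,1 for degrees 0…6.
Finally multiplying by (1 + z^3 + z^4), the product of all factors after the first has coefficients 1,0,1,1,2,1,2 for degrees 0…6.
[z^6] = 1·1 + 1·2 + 1·1 + 1·1 + 1·0 + 1·1 = 6.

6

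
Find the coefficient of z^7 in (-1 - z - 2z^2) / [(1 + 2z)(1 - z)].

The denominator gives the recurrence a_n = −a_(n−1) + 2a_(n−2) for n ≥ 3; the numerator fixes a_0 = -1, a_1 = 0, a_2 = -4.
Iterating: -1, 0, -4, 4, -12, 20, -44, 84, so a_7 = 84.

84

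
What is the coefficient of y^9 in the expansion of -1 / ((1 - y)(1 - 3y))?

Partial fractions give a closed form: a_n = (1/2)·1^n + (-3/2)·3^n.
At n = 9: a_9 = -29524.

-29524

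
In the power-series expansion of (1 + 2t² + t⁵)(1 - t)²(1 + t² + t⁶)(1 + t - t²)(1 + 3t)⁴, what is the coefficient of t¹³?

-92

(1 + 2t² + t⁵) has coefficients 1,0,2,0,0,1 for degrees 0…5.
(1 - t)² has coefficients 1,-2,1,0,0,0,0,0,0,0,0,0,0,0 for degrees 0…13.
Multiplying by (1 + t² + t⁶) gives running coefficients 1,-2,2,-2,1,0,1,-2,1,0,0,0,0,0 for degrees 0…13.
Multiplying by (1 + t - t²) gives running coefficients 1,-1,-1,2,-3,3,0,-1,-2,3,-1,0,0,0 for degrees 0…13.
Finally multiplying by (1 + 3t)⁴, the product of all factors after the first has coefficients 1,11,41,44,-60,-114,9,-1,67,168,-181,-147,108,135 for degrees 0…13.
[t¹³] = 1·135 + 2·(-147) + 1·67 = -92.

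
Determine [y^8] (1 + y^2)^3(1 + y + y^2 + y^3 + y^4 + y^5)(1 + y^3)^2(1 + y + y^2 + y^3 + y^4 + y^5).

90

(1 + y^2)^3 has coefficients 1,0,3,0,3,0,1 for degrees 0…6.
(1 + y + y^2 + y^3 + y^4 + y^5) has coefficients 1,1,1,1,1,1,0,0,0 for degrees 0…8.
Multiplying by (1 + y^3)^2 gives running coefficients 1,1,1,3,3,3,3,3,3 for degrees 0…8.
Finally multiplying by (1 + y + y^2 + y^3 + y^4 + y^5), the product of all factors after the first has coefficients 1,2,3,6,9,12,14,16,18 for degrees 0…8.
[y^8] = 1·18 + 3·14 + 3·9 + 1·3 = 90.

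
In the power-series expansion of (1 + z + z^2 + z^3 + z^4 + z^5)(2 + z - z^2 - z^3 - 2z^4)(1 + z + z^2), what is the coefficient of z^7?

(1 + z + z^2 + z^3 + z^4 + z^5) has coefficients 1,1,1,1,1,1 for degrees 0…5.
(2 + z - z^2 - z^3 - 2z^4) has coefficients 2,1,-1,-1,-2,0,0,0 for degrees 0…7.
Finally multiplying by (1 + z + z^2), the product of all factors after the first has coefficients 2,3,2,-1,-4,-3,-2,0 for degrees 0…7.
[z^7] = 1·0 + 1·(-2) + 1·(-3) + 1·(-4) + 1·(-1) + 1·2 = -8.

-8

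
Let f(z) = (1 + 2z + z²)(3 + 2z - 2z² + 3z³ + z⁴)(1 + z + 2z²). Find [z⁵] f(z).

(1 + 2z + z²) has coefficients 1,2,1 for degrees 0…2.
(3 + 2z - 2z² + 3z³ + z⁴) has coefficients 3,2,-2,3,1,0 for degrees 0…5.
Finally multiplying by (1 + z + 2z²), the product of all factors after the first has coefficients 3,5,6,5,0,7 for degrees 0…5.
[z⁵] = 1·7 + 2·0 + 1·5 = 12.

12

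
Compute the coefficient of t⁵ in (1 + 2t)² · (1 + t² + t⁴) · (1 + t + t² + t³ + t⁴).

(1 + 2t)² has coefficients 1,4,4 for degrees 0…2.
(1 + t² + t⁴) has coefficients 1,0,1,0,1,0 for degrees 0…5.
Finally multiplying by (1 + t + t² + t³ + t⁴), the product of all factors after the first has coefficients 1,1,2,2,3,2 for degrees 0…5.
[t⁵] = 1·2 + 4·3 + 4·2 = 22.

22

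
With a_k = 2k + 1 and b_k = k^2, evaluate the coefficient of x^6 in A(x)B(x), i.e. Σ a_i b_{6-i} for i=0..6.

301

The convolution is the x^6 coefficient of A(x)B(x).
Σ = 1·36 + 3·25 + 5·16 + 7·9 + 9·4 + 11·1 + 13·0 = 301.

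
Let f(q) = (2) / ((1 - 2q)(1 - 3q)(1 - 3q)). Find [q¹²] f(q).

The denominator gives the recurrence a_n = 8a_(n−1) − 21a_(n−2) + 18a_(n−3) for n ≥ 3; the numerator fixes a_0 = 2, a_1 = 16, a_2 = 86.
Iterating: 2, 16, 86, 388, 1586, 6088, 22382, 79756, 277610, 948880, 3196838, 10645204, 35107874, so a_12 = 35107874.

35107874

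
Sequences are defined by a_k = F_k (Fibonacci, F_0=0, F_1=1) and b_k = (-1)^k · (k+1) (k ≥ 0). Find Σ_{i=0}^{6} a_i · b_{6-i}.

Write out a_i and b_{6-i} for i = 0,…,6 and sum the products.
Σ = 0·7 + 1·(-6) + 1·5 + 2·(-4) + 3·3 + 5·(-2) + 8·1 = -2.

-2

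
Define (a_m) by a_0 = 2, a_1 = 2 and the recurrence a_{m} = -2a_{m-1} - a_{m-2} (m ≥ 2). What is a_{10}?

-38

The ordinary generating function has denominator 1 + 2t + t^2.
Iterating the recurrence: a_0,…,a_{10} = 2, 2, -6, 10, -14, 18, -22, 26, -30, 34, -38.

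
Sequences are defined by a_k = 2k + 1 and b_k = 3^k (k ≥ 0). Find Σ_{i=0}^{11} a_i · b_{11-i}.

This is [x^11] in the product of the two ordinary generating functions.
Σ = 1·177147 + 3·59049 + 5·19683 + 7·6561 + 9·2187 + 11·729 + 13·243 + 15·81 + 17·27 + 19·9 + 21·3 + 23·1 = 531428.

531428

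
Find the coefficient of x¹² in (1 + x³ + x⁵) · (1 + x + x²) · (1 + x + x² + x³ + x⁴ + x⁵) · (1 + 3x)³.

262

(1 + x³ + x⁵) has coefficients 1,0,0,1,0,1 for degrees 0…5.
(1 + x + x²) has coefficients 1,1,1,0,0,0,0,0,0,0,0,0,0 for degrees 0…12.
Multiplying by (1 + x + x² + x³ + x⁴ + x⁵) gives running coefficients 1,2,3,3,3,3,2,1,0,0,0,0,0 for degrees 0…12.
Finally multiplying by (1 + 3x)³, the product of all factors after the first has coefficients 1,11,48,111,165,192,191,181,144,81,27,0,0 for degrees 0…12.
[x¹²] = 1·0 + 1·81 + 1·181 = 262.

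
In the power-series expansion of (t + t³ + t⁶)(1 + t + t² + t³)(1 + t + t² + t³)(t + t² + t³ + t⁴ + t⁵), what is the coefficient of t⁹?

30

(t + t³ + t⁶) has coefficients 0,1,0,1,0,0,1 for degrees 0…6.
(1 + t + t² + t³) has coefficients 1,1,1,1,0,0,0,0,0,0 for degrees 0…9.
Multiplying by (1 + t + t² + t³) gives running coefficients 1,2,3,4,3,2,1,0,0,0 for degrees 0…9.
Finally multiplying by (t + t² + t³ + t⁴ + t⁵), the product of all factors after the first has coefficients 0,1,3,6,10,13,14,13,10,6 for degrees 0…9.
[t⁹] = 1·10 + 1·14 + 1·6 = 30.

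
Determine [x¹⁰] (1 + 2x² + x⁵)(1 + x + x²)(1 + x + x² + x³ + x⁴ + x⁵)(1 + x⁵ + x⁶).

(1 + 2x² + x⁵) has coefficients 1,0,2,0,0,1 for degrees 0…5.
(1 + x + x²) has coefficients 1,1,1,0,0,0,0,0,0,0,0 for degrees 0…10.
Multiplying by (1 + x + x² + x³ + x⁴ + x⁵) gives running coefficients 1,2,3,3,3,3,2,1,0,0,0 for degrees 0…10.
Finally multiplying by (1 + x⁵ + x⁶), the product of all factors after the first has coefficients 1,2,3,3,3,4,5,6,6,6,6 for degrees 0…10.
[x¹⁰] = 1·6 + 2·6 + 1·4 = 22.

22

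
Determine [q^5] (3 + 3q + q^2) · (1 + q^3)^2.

(3 + 3q + q^2) has coefficients 3,3,1 for degrees 0…2.
(1 + q^3)^2 has coefficients 1,0,0,2,0,0 for degrees 0…5.
[q^5] = 3·0 + 3·0 + 1·2 = 2.

2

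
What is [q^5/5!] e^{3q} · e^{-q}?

The EGF product rule gives c_5 = Σ_{k_1+k_2=5} C(5; k_1,k_2) · ∏ g_i(k_i), where e^{3q} gives (3)^k; e^{-q} gives (-1)^k.
g_1(k) for k = 0…5: 1, 3, 9, 27, 81, 243.
g_2(k) for k = 0…5: 1, -1, 1, -1, 1, -1.
c_5 = Σ_k C(5,k)·g_1(k)·g_2(5−k) = 1·1·(-1) + 5·3·1 + 10·9·(-1) + 10·27·1 + 5·81·(-1) + 1·243·1 = −1 + 15 − 90 + 270 − 405 + 243 = 32.

32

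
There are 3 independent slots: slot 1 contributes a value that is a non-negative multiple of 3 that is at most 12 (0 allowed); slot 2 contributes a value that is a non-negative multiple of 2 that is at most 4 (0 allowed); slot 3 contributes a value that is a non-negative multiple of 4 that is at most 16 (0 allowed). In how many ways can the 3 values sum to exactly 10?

The generating function for the choices is (1 + t^3 + t^6 + t^9 + t^12)·(1 + t^2 + t^4)·(1 + t^4 + t^8 + t^12 + t^16); the count is [t^10].
(1 + t^3 + t^6 + t^9 + t^12) has coefficients 1,0,0,1,0,0,1,0,0,1,0 for degrees 0…10.
(1 + t^2 + t^4) has coefficients 1,0,1,0,1,0,0,0,0,0,0 for degrees 0…10.
Finally multiplying by (1 + t^4 + t^8 + t^12 + t^16), the product of all factors after the first has coefficients 1,0,1,0,2,0,1,0,2,0,1 for degrees 0…10.
[t^10] = 1·1 + 1·0 + 1·2 + 1·0 = 3.

3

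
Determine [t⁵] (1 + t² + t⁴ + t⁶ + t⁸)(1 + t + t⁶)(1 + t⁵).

2

(1 + t² + t⁴ + t⁶ + t⁸) has coefficients 1,0,1,0,1,0 for degrees 0…5.
(1 + t + t⁶) has coefficients 1,1,0,0,0,0 for degrees 0…5.
Finally multiplying by (1 + t⁵), the product of all factors after the first has coefficients 1,1,0,0,0,1 for degrees 0…5.
[t⁵] = 1·1 + 1·0 + 1·1 = 2.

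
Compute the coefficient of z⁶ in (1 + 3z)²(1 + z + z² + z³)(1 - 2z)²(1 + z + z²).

52

(1 + 3z)² has coefficients 1,6,9 for degrees 0…2.
(1 + z + z² + z³) has coefficients 1,1,1,1,0,0,0 for degrees 0…6.
Multiplying by (1 - 2z)² gives running coefficients 1,-3,1,1,0,4,0 for degrees 0…6.
Finally multiplying by (1 + z + z²), the product of all factors after the first has coefficients 1,-2,-1,-1,2,5,4 for degrees 0…6.
[z⁶] = 1·4 + 6·5 + 9·2 = 52.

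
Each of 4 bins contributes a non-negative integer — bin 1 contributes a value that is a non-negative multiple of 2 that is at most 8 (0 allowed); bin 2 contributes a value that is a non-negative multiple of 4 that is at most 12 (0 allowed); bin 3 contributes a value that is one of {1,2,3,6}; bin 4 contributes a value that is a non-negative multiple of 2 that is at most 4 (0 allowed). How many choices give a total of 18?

The generating function for the choices is (1 + q^2 + q^4 + q^6 + q^8)·(1 + q^4 + q^8 + q^12)·(q + q^2 + q^3 + q^6)·(1 + q^2 + q^4); the count is [q^18].
(1 + q^2 + q^4 + q^6 + q^8) has coefficients 1,0,1,0,1,0,1,0,1 for degrees 0…8.
(1 + q^4 + q^8 + q^12) has coefficients 1,0,0,0,1,0,0,0,1,0,0,0,1,0,0,0,0,0,0 for degrees 0…18.
Multiplying by (q + q^2 + q^3 + q^6) gives running coefficients 0,1,1,1,0,1,2,1,0,1,2,1,0,1,2,1,0,0,1 for degrees 0…18.
Finally multiplying by (1 + q^2 + q^4), the product of all factors after the first has coefficients 0,1,1,2,1,3,3,3,2,3,4,3,2,3,4,3,2,2,3 for degrees 0…18.
[q^18] = 1·3 + 1·2 + 1·4 + 1·2 + 1·4 = 15.

15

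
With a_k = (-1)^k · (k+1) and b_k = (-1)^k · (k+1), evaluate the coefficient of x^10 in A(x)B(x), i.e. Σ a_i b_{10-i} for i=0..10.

286

The convolution is the x^10 coefficient of A(x)B(x).
Σ = 1·11 − 2·(-10) + 3·9 − 4·(-8) + 5·7 − 6·(-6) + 7·5 − 8·(-4) + 9·3 − 10·(-2) + 11·1 = 286.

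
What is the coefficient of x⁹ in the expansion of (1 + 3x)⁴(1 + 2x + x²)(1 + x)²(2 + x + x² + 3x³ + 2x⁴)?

5829

(1 + 3x)⁴ has coefficients 1,12,54,108,81 for degrees 0…4.
(1 + 2x + x²) has coefficients 1,2,1,0,0,0,0,0,0,0 for degrees 0…9.
Multiplying by (1 + x)² gives running coefficients 1,4,6,4,1,0,0,0,0,0 for degrees 0…9.
Finally multiplying by (2 + x + x² + 3x³ + 2x⁴), the product of all factors after the first has coefficients 2,9,17,21,26,31,25,11,2,0 for degrees 0…9.
[x⁹] = 1·0 + 12·2 + 54·11 + 108·25 + 81·31 = 5829.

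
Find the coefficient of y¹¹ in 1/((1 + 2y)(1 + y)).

-4095

The denominator gives the recurrence a_n = −3a_(n−1) − 2a_(n−2) for n ≥ 2; the numerator fixes a_0 = 1, a_1 = -3.
Iterating: 1, -3, 7, -15, 31, -63, 127, -255, 511, -1023, 2047, -4095, so a_11 = -4095.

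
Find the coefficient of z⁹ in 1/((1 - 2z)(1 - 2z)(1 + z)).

3527

The denominator gives the recurrence a_n = 3a_(n−1) − 4a_(n−3) for n ≥ 3; the numerator fixes a_0 = 1, a_1 = 3, a_2 = 9.
Iterating: 1, 3, 9, 23, 57, 135, 313, 711, 1593, 3527, so a_9 = 3527.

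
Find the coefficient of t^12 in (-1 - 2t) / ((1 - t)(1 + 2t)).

The denominator gives the recurrence a_n = −a_(n−1) + 2a_(n−2) for n ≥ 3; the numerator fixes a_0 = -1, a_1 = -1, a_2 = -1.
Iterating: -1, -1, -1, -1, -1, -1, -1, -1, -1, -1, -1, -1, -1, so a_12 = -1.

-1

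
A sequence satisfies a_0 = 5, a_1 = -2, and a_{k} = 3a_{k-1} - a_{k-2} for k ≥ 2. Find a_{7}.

The ordinary generating function has denominator 1 - 3y + y^2.
Iterating the recurrence: a_0,…,a_{7} = 5, -2, -11, -31, -82, -215, -563, -1474.

-1474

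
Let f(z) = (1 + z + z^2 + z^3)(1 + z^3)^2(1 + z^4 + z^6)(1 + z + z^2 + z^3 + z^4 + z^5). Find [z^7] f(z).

20

(1 + z + z^2 + z^3) has coefficients 1,1,1,1 for degrees 0…3.
(1 + z^3)^2 has coefficients 1,0,0,2,0,0,1,0 for degrees 0…7.
Multiplying by (1 + z^4 + z^6) gives running coefficients 1,0,0,2,1,0,2,2 for degrees 0…7.
Finally multiplying by (1 + z + z^2 + z^3 + z^4 + z^5), the product of all factors after the first has coefficients 1,1,1,3,4,4,5,7 for degrees 0…7.
[z^7] = 1·7 + 1·5 + 1·4 + 1·4 = 20.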